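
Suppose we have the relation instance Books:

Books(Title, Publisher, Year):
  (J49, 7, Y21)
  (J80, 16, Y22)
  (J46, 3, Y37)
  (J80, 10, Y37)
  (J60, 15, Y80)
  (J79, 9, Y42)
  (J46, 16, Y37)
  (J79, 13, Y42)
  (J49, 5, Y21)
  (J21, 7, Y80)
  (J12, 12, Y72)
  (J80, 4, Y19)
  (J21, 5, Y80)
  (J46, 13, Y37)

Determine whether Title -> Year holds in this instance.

Title=J49: 2 rows → Year = Y21, Y21 ✓
Title=J80: 3 rows → Year takes values {Y22, Y37, Y19} — violation
Title=J46: 3 rows → Year = Y37, Y37, Y37 ✓
Title=J60: 1 row → Year = Y80 ✓
Title=J79: 2 rows → Year = Y42, Y42 ✓
Title=J21: 2 rows → Year = Y80, Y80 ✓
Title=J12: 1 row → Year = Y72 ✓
Two rows agree on Title but differ on Year, so Title -> Year does not hold.

No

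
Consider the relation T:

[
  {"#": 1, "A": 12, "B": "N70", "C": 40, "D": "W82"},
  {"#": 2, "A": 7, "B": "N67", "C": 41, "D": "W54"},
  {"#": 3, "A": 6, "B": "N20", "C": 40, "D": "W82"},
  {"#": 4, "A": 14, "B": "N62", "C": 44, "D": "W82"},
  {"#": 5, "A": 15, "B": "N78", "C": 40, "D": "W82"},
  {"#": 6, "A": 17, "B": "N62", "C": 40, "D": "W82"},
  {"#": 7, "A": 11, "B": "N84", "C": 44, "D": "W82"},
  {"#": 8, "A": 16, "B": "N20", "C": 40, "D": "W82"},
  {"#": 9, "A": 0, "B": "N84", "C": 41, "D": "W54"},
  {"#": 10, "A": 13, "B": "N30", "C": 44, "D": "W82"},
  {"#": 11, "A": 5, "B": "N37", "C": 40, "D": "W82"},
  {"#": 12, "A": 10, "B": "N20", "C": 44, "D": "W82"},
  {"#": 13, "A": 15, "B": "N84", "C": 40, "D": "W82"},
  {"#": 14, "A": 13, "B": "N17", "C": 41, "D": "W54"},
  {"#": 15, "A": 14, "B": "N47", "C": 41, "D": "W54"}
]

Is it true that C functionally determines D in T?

C=40: rows 1, 3, 5, 6, 8, 11, 13 → D = W82, W82, W82, W82, W82, W82, W82 ✓
C=41: rows 2, 9, 14, 15 → D = W54, W54, W54, W54 ✓
C=44: rows 4, 7, 10, 12 → D = W82, W82, W82, W82 ✓
Every C value is associated with a single D value, so C -> D holds.

Yes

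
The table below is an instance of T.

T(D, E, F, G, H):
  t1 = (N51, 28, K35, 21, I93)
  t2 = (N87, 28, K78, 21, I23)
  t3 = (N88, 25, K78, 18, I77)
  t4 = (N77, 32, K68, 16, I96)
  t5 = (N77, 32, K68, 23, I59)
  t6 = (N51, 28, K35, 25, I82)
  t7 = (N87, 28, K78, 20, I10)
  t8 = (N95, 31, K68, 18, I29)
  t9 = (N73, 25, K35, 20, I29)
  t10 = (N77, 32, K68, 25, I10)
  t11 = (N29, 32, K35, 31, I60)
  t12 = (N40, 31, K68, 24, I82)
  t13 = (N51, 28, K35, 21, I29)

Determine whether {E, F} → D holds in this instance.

(E=28, F=K35): rows 1, 6, 13 → D = N51, N51, N51 ✓
(E=28, F=K78): rows 2, 7 → D = N87, N87 ✓
(E=25, F=K78): row 3 → D = N88 ✓
(E=32, F=K68): rows 4, 5, 10 → D = N77, N77, N77 ✓
(E=31, F=K68): rows 8, 12 → D takes values {N95, N40} — violation
(E=25, F=K35): row 9 → D = N73 ✓
(E=32, F=K35): row 11 → D = N29 ✓
Two rows agree on {E, F} but differ on D, so {E, F} → D does not hold.

No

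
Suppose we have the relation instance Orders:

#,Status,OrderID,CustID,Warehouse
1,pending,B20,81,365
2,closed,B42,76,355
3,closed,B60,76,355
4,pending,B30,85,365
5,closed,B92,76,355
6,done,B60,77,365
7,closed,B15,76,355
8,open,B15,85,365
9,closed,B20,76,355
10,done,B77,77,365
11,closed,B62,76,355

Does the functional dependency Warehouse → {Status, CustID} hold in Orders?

No

Warehouse=365: rows 1, 4, 6, 8, 10 → {Status,CustID} takes values {(pending, 81), (pending, 85), (done, 77), (open, 85)} — violation
Warehouse=355: rows 2, 3, 5, 7, 9, 11 → {Status,CustID} = (closed, 76), (closed, 76), (closed, 76), (closed, 76), (closed, 76), (closed, 76) ✓
Two rows agree on Warehouse but differ on {Status, CustID}, so Warehouse → {Status, CustID} does not hold.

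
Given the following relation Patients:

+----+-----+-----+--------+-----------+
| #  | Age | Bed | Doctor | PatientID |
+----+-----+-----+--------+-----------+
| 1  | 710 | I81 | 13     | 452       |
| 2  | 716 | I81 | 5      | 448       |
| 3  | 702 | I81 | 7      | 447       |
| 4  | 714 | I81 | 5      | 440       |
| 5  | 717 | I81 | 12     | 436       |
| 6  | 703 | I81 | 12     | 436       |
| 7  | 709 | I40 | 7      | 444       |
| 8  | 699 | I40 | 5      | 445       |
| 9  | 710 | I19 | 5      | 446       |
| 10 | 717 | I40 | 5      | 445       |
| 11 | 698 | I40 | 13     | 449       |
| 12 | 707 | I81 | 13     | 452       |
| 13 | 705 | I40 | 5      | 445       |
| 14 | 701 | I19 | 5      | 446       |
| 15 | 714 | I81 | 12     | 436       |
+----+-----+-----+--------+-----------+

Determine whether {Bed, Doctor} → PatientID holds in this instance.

No

(Bed=I81, Doctor=13): rows 1, 12 → PatientID = 452, 452 ✓
(Bed=I81, Doctor=5): rows 2, 4 → PatientID takes values {448, 440} — violation
(Bed=I81, Doctor=7): row 3 → PatientID = 447 ✓
(Bed=I81, Doctor=12): rows 5, 6, 15 → PatientID = 436, 436, 436 ✓
(Bed=I40, Doctor=7): row 7 → PatientID = 444 ✓
(Bed=I40, Doctor=5): rows 8, 10, 13 → PatientID = 445, 445, 445 ✓
(Bed=I19, Doctor=5): rows 9, 14 → PatientID = 446, 446 ✓
(Bed=I40, Doctor=13): row 11 → PatientID = 449 ✓
Two rows agree on {Bed, Doctor} but differ on PatientID, so {Bed, Doctor} → PatientID does not hold.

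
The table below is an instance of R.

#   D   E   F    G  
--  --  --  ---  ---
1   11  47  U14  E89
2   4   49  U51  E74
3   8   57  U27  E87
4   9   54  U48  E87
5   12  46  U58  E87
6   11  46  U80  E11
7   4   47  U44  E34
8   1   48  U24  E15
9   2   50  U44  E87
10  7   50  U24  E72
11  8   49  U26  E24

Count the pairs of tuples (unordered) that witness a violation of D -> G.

D=11: violating pairs (1,6) — 1 pair.
D=4: violating pairs (2,7) — 1 pair.
D=8: violating pairs (3,11) — 1 pair.

3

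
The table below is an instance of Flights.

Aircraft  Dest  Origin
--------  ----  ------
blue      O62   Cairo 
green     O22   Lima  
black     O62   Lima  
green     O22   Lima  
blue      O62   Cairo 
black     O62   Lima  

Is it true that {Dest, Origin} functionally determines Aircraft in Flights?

(Dest=O62, Origin=Cairo): 2 rows → Aircraft = blue, blue ✓
(Dest=O22, Origin=Lima): 2 rows → Aircraft = green, green ✓
(Dest=O62, Origin=Lima): 2 rows → Aircraft = black, black ✓
Every {Dest, Origin} value is associated with a single Aircraft value, so {Dest, Origin} → Aircraft holds.

Yes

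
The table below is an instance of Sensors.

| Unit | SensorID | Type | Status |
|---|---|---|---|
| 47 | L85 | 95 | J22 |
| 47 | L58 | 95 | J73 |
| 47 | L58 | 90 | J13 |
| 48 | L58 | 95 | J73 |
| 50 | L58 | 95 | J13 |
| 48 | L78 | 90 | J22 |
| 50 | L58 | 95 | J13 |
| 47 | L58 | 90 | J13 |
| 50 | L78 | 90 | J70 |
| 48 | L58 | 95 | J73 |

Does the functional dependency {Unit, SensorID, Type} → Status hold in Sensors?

Yes

(Unit=47, SensorID=L85, Type=95): 1 row → Status = J22 ✓
(Unit=47, SensorID=L58, Type=95): 1 row → Status = J73 ✓
(Unit=47, SensorID=L58, Type=90): 2 rows → Status = J13, J13 ✓
(Unit=48, SensorID=L58, Type=95): 2 rows → Status = J73, J73 ✓
(Unit=50, SensorID=L58, Type=95): 2 rows → Status = J13, J13 ✓
(Unit=48, SensorID=L78, Type=90): 1 row → Status = J22 ✓
(Unit=50, SensorID=L78, Type=90): 1 row → Status = J70 ✓
Every {Unit, SensorID, Type} value is associated with a single Status value, so {Unit, SensorID, Type} → Status holds.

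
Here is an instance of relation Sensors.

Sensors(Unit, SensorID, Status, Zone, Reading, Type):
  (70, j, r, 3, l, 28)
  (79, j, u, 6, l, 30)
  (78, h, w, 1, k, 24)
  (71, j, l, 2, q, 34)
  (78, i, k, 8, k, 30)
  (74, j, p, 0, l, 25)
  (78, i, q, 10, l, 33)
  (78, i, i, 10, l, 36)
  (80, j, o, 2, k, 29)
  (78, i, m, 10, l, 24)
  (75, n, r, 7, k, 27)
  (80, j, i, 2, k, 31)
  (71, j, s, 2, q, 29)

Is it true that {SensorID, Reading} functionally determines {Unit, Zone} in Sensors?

(SensorID=j, Reading=l): 3 rows → {Unit,Zone} takes values {(70, 3), (79, 6), (74, 0)} — violation
(SensorID=h, Reading=k): 1 row → {Unit,Zone} = (78, 1) ✓
(SensorID=j, Reading=q): 2 rows → {Unit,Zone} = (71, 2), (71, 2) ✓
(SensorID=i, Reading=k): 1 row → {Unit,Zone} = (78, 8) ✓
(SensorID=i, Reading=l): 3 rows → {Unit,Zone} = (78, 10), (78, 10), (78, 10) ✓
(SensorID=j, Reading=k): 2 rows → {Unit,Zone} = (80, 2), (80, 2) ✓
(SensorID=n, Reading=k): 1 row → {Unit,Zone} = (75, 7) ✓
Two rows agree on {SensorID, Reading} but differ on {Unit, Zone}, so {SensorID, Reading} → {Unit, Zone} does not hold.

No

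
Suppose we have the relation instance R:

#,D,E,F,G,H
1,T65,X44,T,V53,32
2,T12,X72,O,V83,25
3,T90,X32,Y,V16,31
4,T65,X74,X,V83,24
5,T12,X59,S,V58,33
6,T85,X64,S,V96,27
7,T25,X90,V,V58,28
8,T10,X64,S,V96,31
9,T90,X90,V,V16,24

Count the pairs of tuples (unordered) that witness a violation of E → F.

E=X64: all 2 rows agree on F — 0 pairs.
E=X90: all 2 rows agree on F — 0 pairs.

0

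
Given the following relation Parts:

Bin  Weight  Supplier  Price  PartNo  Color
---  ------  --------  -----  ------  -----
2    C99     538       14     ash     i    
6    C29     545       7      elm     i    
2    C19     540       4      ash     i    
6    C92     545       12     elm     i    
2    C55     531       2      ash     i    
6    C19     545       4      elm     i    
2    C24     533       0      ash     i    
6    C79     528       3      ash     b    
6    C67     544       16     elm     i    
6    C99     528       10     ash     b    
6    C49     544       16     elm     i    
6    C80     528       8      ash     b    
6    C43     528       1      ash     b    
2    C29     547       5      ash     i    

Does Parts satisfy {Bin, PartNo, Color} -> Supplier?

(Bin=2, PartNo=ash, Color=i): 5 rows → Supplier takes values {538, 540, 531, 533, 547} — violation
(Bin=6, PartNo=elm, Color=i): 5 rows → Supplier takes values {545, 544} — violation
(Bin=6, PartNo=ash, Color=b): 4 rows → Supplier = 528, 528, 528, 528 ✓
Two rows agree on {Bin, PartNo, Color} but differ on Supplier, so {Bin, PartNo, Color} -> Supplier does not hold.

No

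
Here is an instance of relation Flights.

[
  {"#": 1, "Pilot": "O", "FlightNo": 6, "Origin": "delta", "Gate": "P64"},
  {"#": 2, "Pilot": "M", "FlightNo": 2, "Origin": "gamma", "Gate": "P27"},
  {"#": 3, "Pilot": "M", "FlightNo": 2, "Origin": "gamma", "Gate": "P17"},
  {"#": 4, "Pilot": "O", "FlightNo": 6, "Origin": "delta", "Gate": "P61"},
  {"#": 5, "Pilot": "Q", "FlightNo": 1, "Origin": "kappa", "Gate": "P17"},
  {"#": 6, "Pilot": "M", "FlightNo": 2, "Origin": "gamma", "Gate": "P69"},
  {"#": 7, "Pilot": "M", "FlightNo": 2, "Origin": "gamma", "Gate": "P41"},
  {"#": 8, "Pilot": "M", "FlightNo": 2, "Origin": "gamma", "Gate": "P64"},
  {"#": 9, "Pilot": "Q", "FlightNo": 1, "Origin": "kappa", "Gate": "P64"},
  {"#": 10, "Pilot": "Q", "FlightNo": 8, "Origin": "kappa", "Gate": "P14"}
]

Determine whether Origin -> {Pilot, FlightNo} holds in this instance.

Origin=delta: rows 1, 4 → {Pilot,FlightNo} = (O, 6), (O, 6) ✓
Origin=gamma: rows 2, 3, 6, 7, 8 → {Pilot,FlightNo} = (M, 2), (M, 2), (M, 2), (M, 2), (M, 2) ✓
Origin=kappa: rows 5, 9, 10 → {Pilot,FlightNo} takes values {(Q, 1), (Q, 8)} — violation
Two rows agree on Origin but differ on {Pilot, FlightNo}, so Origin -> {Pilot, FlightNo} does not hold.

No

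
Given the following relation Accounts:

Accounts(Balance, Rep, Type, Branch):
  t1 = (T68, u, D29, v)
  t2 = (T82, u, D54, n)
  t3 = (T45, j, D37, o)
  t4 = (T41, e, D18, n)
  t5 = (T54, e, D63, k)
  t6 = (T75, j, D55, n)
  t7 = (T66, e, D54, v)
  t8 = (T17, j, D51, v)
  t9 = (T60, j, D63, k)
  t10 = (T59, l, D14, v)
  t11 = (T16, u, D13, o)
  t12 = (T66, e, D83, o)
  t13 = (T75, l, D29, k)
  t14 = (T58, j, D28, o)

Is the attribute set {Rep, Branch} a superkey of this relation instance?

Rows 3 and 14 have the same {Rep, Branch} value (Rep=j, Branch=o) but are distinct tuples, so {Rep, Branch} does not determine every attribute — not a superkey.

No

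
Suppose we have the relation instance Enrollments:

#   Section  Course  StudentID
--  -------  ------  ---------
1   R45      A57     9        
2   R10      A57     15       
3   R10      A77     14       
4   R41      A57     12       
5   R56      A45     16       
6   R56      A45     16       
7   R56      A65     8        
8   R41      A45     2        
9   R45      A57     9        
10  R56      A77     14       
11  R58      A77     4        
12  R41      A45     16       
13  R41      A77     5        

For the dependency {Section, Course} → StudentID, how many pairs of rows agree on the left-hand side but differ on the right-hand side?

1

(Section=R45, Course=A57): all 2 rows agree on StudentID — 0 pairs.
(Section=R56, Course=A45): all 2 rows agree on StudentID — 0 pairs.
(Section=R41, Course=A45): violating pairs (8,12) — 1 pair.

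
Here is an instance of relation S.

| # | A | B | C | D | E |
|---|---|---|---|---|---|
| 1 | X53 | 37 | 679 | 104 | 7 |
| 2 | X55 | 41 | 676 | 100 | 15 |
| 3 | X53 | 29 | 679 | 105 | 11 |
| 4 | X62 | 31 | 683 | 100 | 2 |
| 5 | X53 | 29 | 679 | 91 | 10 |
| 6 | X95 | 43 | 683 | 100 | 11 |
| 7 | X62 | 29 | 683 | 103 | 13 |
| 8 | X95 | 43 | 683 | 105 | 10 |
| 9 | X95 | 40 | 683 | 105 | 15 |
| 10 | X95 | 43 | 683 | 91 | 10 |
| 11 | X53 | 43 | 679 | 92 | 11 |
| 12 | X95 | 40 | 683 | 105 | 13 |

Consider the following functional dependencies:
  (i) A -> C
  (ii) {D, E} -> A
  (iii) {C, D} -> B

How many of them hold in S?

1

(i) A -> C: every LHS value maps to a single RHS value — holds.
(ii) {D, E} -> A: (D=91, E=10): rows 5, 10 → A takes values {X53, X95} — violation — fails.
(iii) {C, D} -> B: (C=683, D=100): rows 4, 6 → B takes values {31, 43} — violation; (C=683, D=105): rows 8, 9, 12 → B takes values {43, 40} — violation — fails.
1 of the 3 dependencies holds.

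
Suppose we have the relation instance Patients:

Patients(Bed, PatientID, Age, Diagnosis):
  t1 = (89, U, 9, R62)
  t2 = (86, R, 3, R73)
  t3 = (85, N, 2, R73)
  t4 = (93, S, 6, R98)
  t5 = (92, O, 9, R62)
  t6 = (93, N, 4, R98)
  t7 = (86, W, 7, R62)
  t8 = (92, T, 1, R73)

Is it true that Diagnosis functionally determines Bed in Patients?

Diagnosis=R62: rows 1, 5, 7 → Bed takes values {89, 92, 86} — violation
Diagnosis=R73: rows 2, 3, 8 → Bed takes values {86, 85, 92} — violation
Diagnosis=R98: rows 4, 6 → Bed = 93, 93 ✓
Two rows agree on Diagnosis but differ on Bed, so Diagnosis → Bed does not hold.

No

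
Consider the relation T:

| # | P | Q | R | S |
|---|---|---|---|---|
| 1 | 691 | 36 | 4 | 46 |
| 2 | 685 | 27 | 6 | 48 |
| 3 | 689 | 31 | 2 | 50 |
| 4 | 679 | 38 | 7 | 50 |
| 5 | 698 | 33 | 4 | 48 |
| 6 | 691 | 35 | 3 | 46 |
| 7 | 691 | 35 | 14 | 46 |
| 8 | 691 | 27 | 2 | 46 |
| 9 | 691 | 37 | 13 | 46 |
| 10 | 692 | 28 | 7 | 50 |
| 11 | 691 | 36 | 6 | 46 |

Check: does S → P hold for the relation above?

S=46: rows 1, 6, 7, 8, 9, 11 → P = 691, 691, 691, 691, 691, 691 ✓
S=48: rows 2, 5 → P takes values {685, 698} — violation
S=50: rows 3, 4, 10 → P takes values {689, 679, 692} — violation
Two rows agree on S but differ on P, so S → P does not hold.

No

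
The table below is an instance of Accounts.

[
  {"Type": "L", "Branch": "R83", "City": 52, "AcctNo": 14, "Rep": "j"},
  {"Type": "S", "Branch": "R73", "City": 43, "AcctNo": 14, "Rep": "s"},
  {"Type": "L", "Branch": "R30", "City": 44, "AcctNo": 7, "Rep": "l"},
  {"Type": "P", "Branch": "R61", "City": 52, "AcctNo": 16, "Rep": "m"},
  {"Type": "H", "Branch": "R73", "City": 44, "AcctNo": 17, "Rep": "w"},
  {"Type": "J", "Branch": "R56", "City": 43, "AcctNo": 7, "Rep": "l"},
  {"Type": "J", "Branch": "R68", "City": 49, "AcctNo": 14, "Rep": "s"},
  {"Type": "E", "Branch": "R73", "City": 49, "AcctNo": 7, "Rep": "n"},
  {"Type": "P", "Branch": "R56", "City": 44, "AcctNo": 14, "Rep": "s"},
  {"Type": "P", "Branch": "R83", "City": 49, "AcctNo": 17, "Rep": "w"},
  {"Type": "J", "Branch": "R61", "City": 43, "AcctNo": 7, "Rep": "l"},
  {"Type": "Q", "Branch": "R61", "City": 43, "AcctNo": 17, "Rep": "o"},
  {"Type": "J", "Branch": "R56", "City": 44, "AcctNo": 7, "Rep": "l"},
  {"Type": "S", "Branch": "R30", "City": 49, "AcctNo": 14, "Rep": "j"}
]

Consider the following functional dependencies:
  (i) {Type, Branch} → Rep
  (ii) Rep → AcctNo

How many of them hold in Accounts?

(i) {Type, Branch} → Rep: every LHS value maps to a single RHS value — holds.
(ii) Rep → AcctNo: every LHS value maps to a single RHS value — holds.
2 of the 2 dependencies hold.

2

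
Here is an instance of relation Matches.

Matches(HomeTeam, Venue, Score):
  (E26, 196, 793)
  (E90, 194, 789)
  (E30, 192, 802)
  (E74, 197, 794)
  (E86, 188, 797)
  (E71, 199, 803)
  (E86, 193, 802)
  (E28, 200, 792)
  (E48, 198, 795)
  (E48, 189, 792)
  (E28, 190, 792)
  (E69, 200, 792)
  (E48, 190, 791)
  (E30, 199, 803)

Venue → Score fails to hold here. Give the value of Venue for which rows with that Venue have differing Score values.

190

Venue=196: 1 row → Score = 793 ✓
Venue=194: 1 row → Score = 789 ✓
Venue=192: 1 row → Score = 802 ✓
Venue=197: 1 row → Score = 794 ✓
Venue=188: 1 row → Score = 797 ✓
Venue=199: 2 rows → Score = 803, 803 ✓
Venue=193: 1 row → Score = 802 ✓
Venue=200: 2 rows → Score = 792, 792 ✓
Venue=198: 1 row → Score = 795 ✓
Venue=189: 1 row → Score = 792 ✓
Venue=190: 2 rows → Score takes values {792, 791} — violation
The only Venue value with inconsistent Score is Venue=190.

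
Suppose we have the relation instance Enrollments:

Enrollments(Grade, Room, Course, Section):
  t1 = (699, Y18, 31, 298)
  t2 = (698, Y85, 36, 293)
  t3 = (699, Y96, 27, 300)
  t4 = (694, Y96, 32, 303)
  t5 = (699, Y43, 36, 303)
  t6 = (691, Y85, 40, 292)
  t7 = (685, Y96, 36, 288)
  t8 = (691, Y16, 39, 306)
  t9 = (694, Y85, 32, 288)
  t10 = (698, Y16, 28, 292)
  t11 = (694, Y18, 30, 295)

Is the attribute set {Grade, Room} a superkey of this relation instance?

All 11 rows have distinct {Grade, Room} values, so {Grade, Room} → (all attributes) holds and {Grade, Room} is a superkey.

Yes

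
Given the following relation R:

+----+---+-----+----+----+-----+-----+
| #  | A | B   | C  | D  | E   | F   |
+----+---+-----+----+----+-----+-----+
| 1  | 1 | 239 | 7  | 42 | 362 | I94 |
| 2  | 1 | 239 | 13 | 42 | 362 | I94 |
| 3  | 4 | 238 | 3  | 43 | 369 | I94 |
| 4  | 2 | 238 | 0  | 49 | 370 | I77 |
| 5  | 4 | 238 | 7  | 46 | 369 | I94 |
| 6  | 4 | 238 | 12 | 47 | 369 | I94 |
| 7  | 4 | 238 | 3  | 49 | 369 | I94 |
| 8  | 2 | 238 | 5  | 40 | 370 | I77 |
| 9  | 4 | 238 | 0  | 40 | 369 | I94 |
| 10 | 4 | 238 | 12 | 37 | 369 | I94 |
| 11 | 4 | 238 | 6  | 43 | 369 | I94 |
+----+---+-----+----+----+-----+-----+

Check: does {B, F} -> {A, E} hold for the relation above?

(B=239, F=I94): rows 1, 2 → {A,E} = (1, 362), (1, 362) ✓
(B=238, F=I94): rows 3, 5, 6, 7, 9, 10, 11 → {A,E} = (4, 369), (4, 369), (4, 369), (4, 369), (4, 369), (4, 369), (4, 369) ✓
(B=238, F=I77): rows 4, 8 → {A,E} = (2, 370), (2, 370) ✓
Every {B, F} value is associated with a single {A, E} value, so {B, F} -> {A, E} holds.

Yes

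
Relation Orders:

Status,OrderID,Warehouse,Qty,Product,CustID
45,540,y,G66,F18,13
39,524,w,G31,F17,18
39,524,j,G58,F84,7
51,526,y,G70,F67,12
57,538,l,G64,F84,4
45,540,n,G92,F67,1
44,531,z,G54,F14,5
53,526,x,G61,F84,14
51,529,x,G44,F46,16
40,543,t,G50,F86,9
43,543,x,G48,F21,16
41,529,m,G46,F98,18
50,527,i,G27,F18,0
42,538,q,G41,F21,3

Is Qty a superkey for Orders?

All 14 rows have distinct Qty values, so Qty → (all attributes) holds and Qty is a superkey.

Yes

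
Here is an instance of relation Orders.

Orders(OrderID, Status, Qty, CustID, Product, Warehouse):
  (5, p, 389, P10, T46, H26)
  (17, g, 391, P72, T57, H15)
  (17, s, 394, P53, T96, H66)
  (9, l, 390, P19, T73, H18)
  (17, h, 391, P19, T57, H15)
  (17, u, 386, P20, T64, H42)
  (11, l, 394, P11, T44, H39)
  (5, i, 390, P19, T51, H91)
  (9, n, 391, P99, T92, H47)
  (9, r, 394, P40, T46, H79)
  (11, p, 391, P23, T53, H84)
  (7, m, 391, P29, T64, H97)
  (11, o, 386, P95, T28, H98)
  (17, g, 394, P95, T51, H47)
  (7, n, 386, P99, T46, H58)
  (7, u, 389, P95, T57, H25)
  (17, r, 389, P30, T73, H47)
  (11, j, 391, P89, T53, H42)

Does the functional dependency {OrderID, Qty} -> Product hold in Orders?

(OrderID=5, Qty=389): 1 row → Product = T46 ✓
(OrderID=17, Qty=391): 2 rows → Product = T57, T57 ✓
(OrderID=17, Qty=394): 2 rows → Product takes values {T96, T51} — violation
(OrderID=9, Qty=390): 1 row → Product = T73 ✓
(OrderID=17, Qty=386): 1 row → Product = T64 ✓
(OrderID=11, Qty=394): 1 row → Product = T44 ✓
(OrderID=5, Qty=390): 1 row → Product = T51 ✓
(OrderID=9, Qty=391): 1 row → Product = T92 ✓
(OrderID=9, Qty=394): 1 row → Product = T46 ✓
(OrderID=11, Qty=391): 2 rows → Product = T53, T53 ✓
(OrderID=7, Qty=391): 1 row → Product = T64 ✓
(OrderID=11, Qty=386): 1 row → Product = T28 ✓
(OrderID=7, Qty=386): 1 row → Product = T46 ✓
(OrderID=7, Qty=389): 1 row → Product = T57 ✓
(OrderID=17, Qty=389): 1 row → Product = T73 ✓
Two rows agree on {OrderID, Qty} but differ on Product, so {OrderID, Qty} -> Product does not hold.

No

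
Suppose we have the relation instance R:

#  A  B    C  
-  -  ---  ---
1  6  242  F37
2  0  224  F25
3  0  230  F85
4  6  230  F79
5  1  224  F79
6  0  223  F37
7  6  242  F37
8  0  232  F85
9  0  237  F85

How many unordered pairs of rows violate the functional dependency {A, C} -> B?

(A=6, C=F37): all 2 rows agree on B — 0 pairs.
(A=0, C=F85): violating pairs (3,8), (3,9), (8,9) — 3 pairs.

3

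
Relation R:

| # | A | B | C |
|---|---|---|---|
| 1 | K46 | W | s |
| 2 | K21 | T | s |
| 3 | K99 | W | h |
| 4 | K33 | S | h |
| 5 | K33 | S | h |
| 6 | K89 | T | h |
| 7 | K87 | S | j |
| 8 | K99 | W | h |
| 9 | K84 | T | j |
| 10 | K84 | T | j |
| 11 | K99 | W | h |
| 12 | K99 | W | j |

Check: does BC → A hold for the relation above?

Yes

(B=W, C=s): row 1 → A = K46 ✓
(B=T, C=s): row 2 → A = K21 ✓
(B=W, C=h): rows 3, 8, 11 → A = K99, K99, K99 ✓
(B=S, C=h): rows 4, 5 → A = K33, K33 ✓
(B=T, C=h): row 6 → A = K89 ✓
(B=S, C=j): row 7 → A = K87 ✓
(B=T, C=j): rows 9, 10 → A = K84, K84 ✓
(B=W, C=j): row 12 → A = K99 ✓
Every BC value is associated with a single A value, so BC → A holds.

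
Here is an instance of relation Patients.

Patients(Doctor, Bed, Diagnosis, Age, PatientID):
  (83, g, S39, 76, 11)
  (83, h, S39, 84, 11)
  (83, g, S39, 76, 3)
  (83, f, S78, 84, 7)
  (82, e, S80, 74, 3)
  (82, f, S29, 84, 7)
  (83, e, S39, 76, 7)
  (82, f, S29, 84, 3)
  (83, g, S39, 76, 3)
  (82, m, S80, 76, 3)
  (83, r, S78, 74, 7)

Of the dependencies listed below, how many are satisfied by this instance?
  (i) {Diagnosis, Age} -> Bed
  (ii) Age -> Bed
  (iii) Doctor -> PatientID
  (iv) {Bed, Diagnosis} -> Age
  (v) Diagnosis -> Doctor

2

(i) {Diagnosis, Age} -> Bed: (Diagnosis=S39, Age=76): 4 rows → Bed takes values {g, e} — violation — fails.
(ii) Age -> Bed: Age=76: 5 rows → Bed takes values {g, e, m} — violation; Age=84: 4 rows → Bed takes values {h, f} — violation; Age=74: 2 rows → Bed takes values {e, r} — violation — fails.
(iii) Doctor -> PatientID: Doctor=83: 7 rows → PatientID takes values {11, 3, 7} — violation; Doctor=82: 4 rows → PatientID takes values {3, 7} — violation — fails.
(iv) {Bed, Diagnosis} -> Age: every LHS value maps to a single RHS value — holds.
(v) Diagnosis -> Doctor: every LHS value maps to a single RHS value — holds.
2 of the 5 dependencies hold.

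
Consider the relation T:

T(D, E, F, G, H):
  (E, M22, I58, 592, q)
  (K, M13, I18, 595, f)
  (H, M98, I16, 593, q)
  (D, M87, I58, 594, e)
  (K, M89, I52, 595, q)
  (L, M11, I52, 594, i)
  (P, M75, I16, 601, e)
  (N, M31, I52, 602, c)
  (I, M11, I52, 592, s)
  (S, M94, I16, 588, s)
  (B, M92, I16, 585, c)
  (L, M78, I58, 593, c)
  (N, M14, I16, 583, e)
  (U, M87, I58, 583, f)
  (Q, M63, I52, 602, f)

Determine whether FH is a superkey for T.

Two distinct rows share (F=I16, H=e), so FH does not determine every attribute — not a superkey.

No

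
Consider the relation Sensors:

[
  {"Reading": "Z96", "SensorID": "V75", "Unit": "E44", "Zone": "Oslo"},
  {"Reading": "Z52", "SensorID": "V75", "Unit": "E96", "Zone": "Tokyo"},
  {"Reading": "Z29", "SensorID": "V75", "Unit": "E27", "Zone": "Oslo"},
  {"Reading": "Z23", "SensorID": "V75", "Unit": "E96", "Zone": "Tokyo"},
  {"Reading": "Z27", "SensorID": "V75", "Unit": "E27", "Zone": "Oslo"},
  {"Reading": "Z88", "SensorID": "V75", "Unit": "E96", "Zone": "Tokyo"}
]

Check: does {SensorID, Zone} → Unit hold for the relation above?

No

(SensorID=V75, Zone=Oslo): 3 rows → Unit takes values {E44, E27} — violation
(SensorID=V75, Zone=Tokyo): 3 rows → Unit = E96, E96, E96 ✓
Two rows agree on {SensorID, Zone} but differ on Unit, so {SensorID, Zone} → Unit does not hold.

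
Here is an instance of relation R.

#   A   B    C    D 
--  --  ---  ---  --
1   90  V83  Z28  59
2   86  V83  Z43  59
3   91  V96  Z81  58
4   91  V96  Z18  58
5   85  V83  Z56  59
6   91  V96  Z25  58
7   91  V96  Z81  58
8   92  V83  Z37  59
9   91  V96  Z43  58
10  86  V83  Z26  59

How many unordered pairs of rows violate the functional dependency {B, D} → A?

9

(B=V83, D=59): violating pairs (1,2), (1,5), (1,8), (1,10), (2,5), (2,8), (5,8), (5,10), (8,10) — 9 pairs.
(B=V96, D=58): all 5 rows agree on A — 0 pairs.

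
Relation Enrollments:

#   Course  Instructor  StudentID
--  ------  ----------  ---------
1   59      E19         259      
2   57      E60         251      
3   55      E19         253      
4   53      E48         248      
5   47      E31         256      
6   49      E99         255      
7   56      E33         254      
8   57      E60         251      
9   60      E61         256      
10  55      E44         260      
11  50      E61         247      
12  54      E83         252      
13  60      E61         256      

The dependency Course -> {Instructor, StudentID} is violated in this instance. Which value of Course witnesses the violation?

Course=59: row 1 → {Instructor,StudentID} = (E19, 259) ✓
Course=57: rows 2, 8 → {Instructor,StudentID} = (E60, 251), (E60, 251) ✓
Course=55: rows 3, 10 → {Instructor,StudentID} takes values {(E19, 253), (E44, 260)} — violation
Course=53: row 4 → {Instructor,StudentID} = (E48, 248) ✓
Course=47: row 5 → {Instructor,StudentID} = (E31, 256) ✓
Course=49: row 6 → {Instructor,StudentID} = (E99, 255) ✓
Course=56: row 7 → {Instructor,StudentID} = (E33, 254) ✓
Course=60: rows 9, 13 → {Instructor,StudentID} = (E61, 256), (E61, 256) ✓
Course=50: row 11 → {Instructor,StudentID} = (E61, 247) ✓
Course=54: row 12 → {Instructor,StudentID} = (E83, 252) ✓
The only Course value with inconsistent RHS is Course=55.

55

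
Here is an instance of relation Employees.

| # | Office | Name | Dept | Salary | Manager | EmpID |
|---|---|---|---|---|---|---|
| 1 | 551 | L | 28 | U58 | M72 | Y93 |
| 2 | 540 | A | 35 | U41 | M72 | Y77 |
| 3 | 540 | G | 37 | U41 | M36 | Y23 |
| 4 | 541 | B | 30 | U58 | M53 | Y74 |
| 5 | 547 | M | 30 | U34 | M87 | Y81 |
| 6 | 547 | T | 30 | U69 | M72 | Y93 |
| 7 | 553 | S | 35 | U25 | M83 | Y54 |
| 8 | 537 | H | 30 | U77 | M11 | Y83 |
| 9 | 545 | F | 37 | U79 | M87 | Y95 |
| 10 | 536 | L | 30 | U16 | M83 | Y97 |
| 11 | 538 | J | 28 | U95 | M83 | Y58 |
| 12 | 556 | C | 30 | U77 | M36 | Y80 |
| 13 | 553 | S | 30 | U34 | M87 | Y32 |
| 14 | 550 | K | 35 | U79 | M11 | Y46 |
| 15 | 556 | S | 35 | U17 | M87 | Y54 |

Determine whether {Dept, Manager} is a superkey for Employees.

No

Rows 5 and 13 have the same {Dept, Manager} value (Dept=30, Manager=M87) but are distinct tuples, so {Dept, Manager} does not determine every attribute — not a superkey.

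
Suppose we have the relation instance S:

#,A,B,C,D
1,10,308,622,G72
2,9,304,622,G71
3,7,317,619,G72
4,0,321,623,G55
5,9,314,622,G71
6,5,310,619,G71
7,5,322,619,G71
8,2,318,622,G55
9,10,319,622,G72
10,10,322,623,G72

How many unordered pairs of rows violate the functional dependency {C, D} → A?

(C=622, D=G72): all 2 rows agree on A — 0 pairs.
(C=622, D=G71): all 2 rows agree on A — 0 pairs.
(C=619, D=G71): all 2 rows agree on A — 0 pairs.

0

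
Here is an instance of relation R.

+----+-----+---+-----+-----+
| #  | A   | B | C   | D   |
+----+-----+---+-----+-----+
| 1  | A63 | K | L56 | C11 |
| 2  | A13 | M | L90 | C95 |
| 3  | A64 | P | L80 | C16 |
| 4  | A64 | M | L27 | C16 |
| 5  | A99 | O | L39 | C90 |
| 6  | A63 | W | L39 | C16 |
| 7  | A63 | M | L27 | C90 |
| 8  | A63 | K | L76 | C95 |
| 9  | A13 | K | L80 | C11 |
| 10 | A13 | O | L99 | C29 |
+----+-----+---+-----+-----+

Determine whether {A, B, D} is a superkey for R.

Yes

All 10 rows have distinct {A, B, D} values, so {A, B, D} → (all attributes) holds and {A, B, D} is a superkey.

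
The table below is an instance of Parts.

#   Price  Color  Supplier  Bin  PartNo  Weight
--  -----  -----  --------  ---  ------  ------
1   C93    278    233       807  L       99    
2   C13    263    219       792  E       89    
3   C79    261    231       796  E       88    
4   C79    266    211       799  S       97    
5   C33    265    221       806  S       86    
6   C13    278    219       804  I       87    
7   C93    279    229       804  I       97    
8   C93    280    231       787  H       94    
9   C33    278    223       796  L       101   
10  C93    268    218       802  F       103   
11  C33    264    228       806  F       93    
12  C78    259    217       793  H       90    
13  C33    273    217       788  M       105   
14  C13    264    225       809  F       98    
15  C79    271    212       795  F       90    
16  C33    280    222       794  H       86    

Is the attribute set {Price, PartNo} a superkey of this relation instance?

Yes

All 16 rows have distinct {Price, PartNo} values, so {Price, PartNo} → (all attributes) holds and {Price, PartNo} is a superkey.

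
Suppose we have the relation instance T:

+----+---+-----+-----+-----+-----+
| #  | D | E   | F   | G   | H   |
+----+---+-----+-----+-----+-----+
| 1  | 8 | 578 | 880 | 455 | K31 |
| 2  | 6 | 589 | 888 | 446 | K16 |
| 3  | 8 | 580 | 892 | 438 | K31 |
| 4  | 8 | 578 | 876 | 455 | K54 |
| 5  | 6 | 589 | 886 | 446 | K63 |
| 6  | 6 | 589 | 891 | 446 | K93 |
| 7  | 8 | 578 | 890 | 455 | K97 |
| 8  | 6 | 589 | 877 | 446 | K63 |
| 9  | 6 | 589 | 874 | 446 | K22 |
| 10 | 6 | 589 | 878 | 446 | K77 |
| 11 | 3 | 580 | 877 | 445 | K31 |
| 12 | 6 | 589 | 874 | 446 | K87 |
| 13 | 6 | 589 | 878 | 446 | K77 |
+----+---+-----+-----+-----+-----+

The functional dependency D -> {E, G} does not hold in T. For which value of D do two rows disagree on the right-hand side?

D=8: rows 1, 3, 4, 7 → {E,G} takes values {(578, 455), (580, 438)} — violation
D=6: rows 2, 5, 6, 8, 9, 10, 12, 13 → {E,G} = (589, 446), (589, 446), (589, 446), (589, 446), (589, 446), (589, 446), (589, 446), (589, 446) ✓
D=3: row 11 → {E,G} = (580, 445) ✓
The only D value with inconsistent RHS is D=8.

8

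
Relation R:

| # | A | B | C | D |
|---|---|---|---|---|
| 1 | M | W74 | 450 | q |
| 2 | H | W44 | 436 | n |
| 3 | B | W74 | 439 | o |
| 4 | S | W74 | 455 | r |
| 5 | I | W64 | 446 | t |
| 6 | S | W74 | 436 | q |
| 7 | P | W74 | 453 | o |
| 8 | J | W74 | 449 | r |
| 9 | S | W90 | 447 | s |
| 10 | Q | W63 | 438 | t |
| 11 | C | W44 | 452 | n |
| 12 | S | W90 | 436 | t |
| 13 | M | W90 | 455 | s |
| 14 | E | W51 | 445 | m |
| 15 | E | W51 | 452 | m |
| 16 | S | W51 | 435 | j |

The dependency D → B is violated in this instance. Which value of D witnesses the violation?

D=q: rows 1, 6 → B = W74, W74 ✓
D=n: rows 2, 11 → B = W44, W44 ✓
D=o: rows 3, 7 → B = W74, W74 ✓
D=r: rows 4, 8 → B = W74, W74 ✓
D=t: rows 5, 10, 12 → B takes values {W64, W63, W90} — violation
D=s: rows 9, 13 → B = W90, W90 ✓
D=m: rows 14, 15 → B = W51, W51 ✓
D=j: row 16 → B = W51 ✓
The only D value with inconsistent B is D=t.

t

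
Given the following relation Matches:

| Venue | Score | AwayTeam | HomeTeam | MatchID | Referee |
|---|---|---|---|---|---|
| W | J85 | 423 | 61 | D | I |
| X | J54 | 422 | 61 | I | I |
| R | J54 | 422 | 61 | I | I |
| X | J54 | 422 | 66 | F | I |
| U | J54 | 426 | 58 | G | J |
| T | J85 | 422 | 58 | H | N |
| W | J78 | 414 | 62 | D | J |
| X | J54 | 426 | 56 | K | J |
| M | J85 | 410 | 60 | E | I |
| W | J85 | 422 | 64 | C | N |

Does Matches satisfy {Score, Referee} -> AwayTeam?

(Score=J85, Referee=I): 2 rows → AwayTeam takes values {423, 410} — violation
(Score=J54, Referee=I): 3 rows → AwayTeam = 422, 422, 422 ✓
(Score=J54, Referee=J): 2 rows → AwayTeam = 426, 426 ✓
(Score=J85, Referee=N): 2 rows → AwayTeam = 422, 422 ✓
(Score=J78, Referee=J): 1 row → AwayTeam = 414 ✓
Two rows agree on {Score, Referee} but differ on AwayTeam, so {Score, Referee} -> AwayTeam does not hold.

No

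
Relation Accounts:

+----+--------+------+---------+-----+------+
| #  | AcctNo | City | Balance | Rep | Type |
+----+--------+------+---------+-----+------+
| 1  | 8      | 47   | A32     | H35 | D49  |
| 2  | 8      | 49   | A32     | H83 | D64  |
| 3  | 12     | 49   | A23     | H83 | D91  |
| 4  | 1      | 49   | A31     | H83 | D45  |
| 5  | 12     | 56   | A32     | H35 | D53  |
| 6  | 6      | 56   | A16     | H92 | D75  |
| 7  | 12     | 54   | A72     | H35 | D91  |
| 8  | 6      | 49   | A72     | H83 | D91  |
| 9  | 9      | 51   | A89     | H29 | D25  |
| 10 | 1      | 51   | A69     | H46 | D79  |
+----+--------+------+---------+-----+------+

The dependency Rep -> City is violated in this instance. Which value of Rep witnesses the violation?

Rep=H35: rows 1, 5, 7 → City takes values {47, 56, 54} — violation
Rep=H83: rows 2, 3, 4, 8 → City = 49, 49, 49, 49 ✓
Rep=H92: row 6 → City = 56 ✓
Rep=H29: row 9 → City = 51 ✓
Rep=H46: row 10 → City = 51 ✓
The only Rep value with inconsistent City is Rep=H35.

H35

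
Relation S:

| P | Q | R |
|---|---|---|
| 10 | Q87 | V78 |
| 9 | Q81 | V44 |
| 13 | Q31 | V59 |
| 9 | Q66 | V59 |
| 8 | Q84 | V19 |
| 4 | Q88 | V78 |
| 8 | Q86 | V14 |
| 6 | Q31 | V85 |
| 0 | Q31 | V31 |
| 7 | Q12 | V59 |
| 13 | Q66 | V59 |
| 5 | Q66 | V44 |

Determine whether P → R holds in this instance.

P=10: 1 row → R = V78 ✓
P=9: 2 rows → R takes values {V44, V59} — violation
P=13: 2 rows → R = V59, V59 ✓
P=8: 2 rows → R takes values {V19, V14} — violation
P=4: 1 row → R = V78 ✓
P=6: 1 row → R = V85 ✓
P=0: 1 row → R = V31 ✓
P=7: 1 row → R = V59 ✓
P=5: 1 row → R = V44 ✓
Two rows agree on P but differ on R, so P → R does not hold.

No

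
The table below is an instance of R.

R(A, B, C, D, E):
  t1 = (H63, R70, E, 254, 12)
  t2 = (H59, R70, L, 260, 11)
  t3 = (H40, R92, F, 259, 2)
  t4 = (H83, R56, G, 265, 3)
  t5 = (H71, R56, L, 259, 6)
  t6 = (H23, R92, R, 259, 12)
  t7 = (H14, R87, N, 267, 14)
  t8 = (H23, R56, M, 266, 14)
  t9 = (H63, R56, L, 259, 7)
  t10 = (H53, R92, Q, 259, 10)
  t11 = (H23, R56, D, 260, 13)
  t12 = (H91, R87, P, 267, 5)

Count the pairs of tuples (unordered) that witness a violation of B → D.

10

B=R70: violating pairs (1,2) — 1 pair.
B=R92: all 3 rows agree on D — 0 pairs.
B=R56: violating pairs (4,5), (4,8), (4,9), (4,11), (5,8), (5,11), (8,9), (8,11), (9,11) — 9 pairs.
B=R87: all 2 rows agree on D — 0 pairs.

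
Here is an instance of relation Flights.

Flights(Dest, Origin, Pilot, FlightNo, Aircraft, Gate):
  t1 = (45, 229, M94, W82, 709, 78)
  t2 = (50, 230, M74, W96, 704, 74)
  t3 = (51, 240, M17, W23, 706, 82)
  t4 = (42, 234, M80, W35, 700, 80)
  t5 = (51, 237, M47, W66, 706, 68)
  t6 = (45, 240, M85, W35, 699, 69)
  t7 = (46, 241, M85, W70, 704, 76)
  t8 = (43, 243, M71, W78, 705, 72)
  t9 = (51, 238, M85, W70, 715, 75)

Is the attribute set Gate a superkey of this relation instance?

Yes

All 9 rows have distinct Gate values, so Gate → (all attributes) holds and Gate is a superkey.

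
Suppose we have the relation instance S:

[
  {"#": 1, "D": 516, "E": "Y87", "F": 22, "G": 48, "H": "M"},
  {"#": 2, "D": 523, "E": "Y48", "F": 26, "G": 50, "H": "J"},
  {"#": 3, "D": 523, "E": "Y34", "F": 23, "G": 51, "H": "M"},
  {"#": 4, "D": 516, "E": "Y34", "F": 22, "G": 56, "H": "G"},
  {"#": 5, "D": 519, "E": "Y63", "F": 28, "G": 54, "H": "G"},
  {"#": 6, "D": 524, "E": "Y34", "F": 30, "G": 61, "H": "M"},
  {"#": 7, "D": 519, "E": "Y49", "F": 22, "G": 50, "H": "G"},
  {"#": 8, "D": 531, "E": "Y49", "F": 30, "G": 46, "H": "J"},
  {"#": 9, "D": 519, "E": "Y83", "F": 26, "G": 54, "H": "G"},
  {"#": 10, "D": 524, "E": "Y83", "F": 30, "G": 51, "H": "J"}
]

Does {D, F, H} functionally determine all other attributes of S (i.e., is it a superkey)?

All 10 rows have distinct {D, F, H} values, so {D, F, H} → (all attributes) holds and {D, F, H} is a superkey.

Yes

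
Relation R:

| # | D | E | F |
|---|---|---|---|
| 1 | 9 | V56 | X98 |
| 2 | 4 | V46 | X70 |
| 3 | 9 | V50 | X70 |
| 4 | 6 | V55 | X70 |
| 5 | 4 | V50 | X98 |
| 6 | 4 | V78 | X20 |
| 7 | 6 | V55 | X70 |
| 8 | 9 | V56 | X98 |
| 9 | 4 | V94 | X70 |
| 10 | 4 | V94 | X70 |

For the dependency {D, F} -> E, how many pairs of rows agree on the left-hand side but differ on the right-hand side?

2

(D=9, F=X98): all 2 rows agree on E — 0 pairs.
(D=4, F=X70): violating pairs (2,9), (2,10) — 2 pairs.
(D=6, F=X70): all 2 rows agree on E — 0 pairs.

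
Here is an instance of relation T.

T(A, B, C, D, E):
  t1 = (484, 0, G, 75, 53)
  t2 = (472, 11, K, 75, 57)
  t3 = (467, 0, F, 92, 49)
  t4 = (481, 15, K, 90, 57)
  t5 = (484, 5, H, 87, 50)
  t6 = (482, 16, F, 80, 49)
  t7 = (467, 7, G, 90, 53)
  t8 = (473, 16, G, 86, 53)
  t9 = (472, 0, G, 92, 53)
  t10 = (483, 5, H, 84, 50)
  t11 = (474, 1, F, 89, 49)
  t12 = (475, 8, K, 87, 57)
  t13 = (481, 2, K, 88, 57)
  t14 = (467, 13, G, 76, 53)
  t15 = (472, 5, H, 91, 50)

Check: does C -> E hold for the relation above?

Yes

C=G: rows 1, 7, 8, 9, 14 → E = 53, 53, 53, 53, 53 ✓
C=K: rows 2, 4, 12, 13 → E = 57, 57, 57, 57 ✓
C=F: rows 3, 6, 11 → E = 49, 49, 49 ✓
C=H: rows 5, 10, 15 → E = 50, 50, 50 ✓
Every C value is associated with a single E value, so C -> E holds.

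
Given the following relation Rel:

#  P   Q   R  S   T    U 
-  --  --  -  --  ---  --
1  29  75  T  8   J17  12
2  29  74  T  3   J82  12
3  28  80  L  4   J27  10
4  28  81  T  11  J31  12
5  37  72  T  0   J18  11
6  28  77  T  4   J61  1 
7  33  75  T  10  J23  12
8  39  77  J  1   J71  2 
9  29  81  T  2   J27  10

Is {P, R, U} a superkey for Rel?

Rows 1 and 2 have the same {P, R, U} value (P=29, R=T, U=12) but are distinct tuples, so {P, R, U} does not determine every attribute — not a superkey.

No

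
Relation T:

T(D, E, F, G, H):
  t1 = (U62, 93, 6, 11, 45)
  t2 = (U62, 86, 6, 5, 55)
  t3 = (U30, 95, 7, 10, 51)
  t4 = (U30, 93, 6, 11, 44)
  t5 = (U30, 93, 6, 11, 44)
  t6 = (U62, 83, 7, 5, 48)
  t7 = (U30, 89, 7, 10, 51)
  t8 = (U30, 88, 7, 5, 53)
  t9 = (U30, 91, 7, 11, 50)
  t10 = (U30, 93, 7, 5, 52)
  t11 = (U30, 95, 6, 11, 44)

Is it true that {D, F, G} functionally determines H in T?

(D=U62, F=6, G=11): row 1 → H = 45 ✓
(D=U62, F=6, G=5): row 2 → H = 55 ✓
(D=U30, F=7, G=10): rows 3, 7 → H = 51, 51 ✓
(D=U30, F=6, G=11): rows 4, 5, 11 → H = 44, 44, 44 ✓
(D=U62, F=7, G=5): row 6 → H = 48 ✓
(D=U30, F=7, G=5): rows 8, 10 → H takes values {53, 52} — violation
(D=U30, F=7, G=11): row 9 → H = 50 ✓
Two rows agree on {D, F, G} but differ on H, so {D, F, G} -> H does not hold.

No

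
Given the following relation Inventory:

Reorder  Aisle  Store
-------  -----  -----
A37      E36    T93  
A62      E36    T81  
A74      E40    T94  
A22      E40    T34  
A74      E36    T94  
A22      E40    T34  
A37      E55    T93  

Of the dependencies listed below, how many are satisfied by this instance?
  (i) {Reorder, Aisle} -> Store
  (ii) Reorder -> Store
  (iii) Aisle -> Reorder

2

(i) {Reorder, Aisle} -> Store: every LHS value maps to a single RHS value — holds.
(ii) Reorder -> Store: every LHS value maps to a single RHS value — holds.
(iii) Aisle -> Reorder: Aisle=E36: 3 rows → Reorder takes values {A37, A62, A74} — violation; Aisle=E40: 3 rows → Reorder takes values {A74, A22} — violation — fails.
2 of the 3 dependencies hold.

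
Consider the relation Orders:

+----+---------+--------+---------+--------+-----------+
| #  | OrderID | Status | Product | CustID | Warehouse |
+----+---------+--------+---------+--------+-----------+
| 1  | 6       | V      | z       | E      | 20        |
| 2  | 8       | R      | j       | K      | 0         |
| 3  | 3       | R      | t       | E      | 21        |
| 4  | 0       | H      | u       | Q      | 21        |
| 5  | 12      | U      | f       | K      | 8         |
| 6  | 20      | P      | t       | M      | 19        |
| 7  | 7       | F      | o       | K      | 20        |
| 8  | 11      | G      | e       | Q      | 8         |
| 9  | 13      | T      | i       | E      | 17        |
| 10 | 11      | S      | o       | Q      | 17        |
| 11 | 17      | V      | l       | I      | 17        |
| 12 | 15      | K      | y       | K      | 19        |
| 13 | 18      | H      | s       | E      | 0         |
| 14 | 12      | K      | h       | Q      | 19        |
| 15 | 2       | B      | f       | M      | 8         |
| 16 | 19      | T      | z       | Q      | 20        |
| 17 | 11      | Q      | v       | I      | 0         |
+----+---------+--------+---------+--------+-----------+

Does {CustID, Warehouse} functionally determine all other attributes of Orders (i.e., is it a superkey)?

Yes

All 17 rows have distinct {CustID, Warehouse} values, so {CustID, Warehouse} → (all attributes) holds and {CustID, Warehouse} is a superkey.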